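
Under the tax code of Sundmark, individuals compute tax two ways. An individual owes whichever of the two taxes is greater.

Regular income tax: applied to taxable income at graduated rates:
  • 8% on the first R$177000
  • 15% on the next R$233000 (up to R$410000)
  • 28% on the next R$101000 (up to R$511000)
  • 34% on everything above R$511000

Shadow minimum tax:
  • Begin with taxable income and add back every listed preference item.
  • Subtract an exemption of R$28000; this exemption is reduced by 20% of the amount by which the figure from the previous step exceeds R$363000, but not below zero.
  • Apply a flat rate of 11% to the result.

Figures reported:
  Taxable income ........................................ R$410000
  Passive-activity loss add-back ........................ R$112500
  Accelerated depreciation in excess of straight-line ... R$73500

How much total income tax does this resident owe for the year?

Regular income tax:
  R$177000 × 8% = R$14160
  R$233000 × 15% = R$34950
  → R$49110

Shadow minimum tax:
  Adjusted income: R$410000 + R$112500 + R$73500 = R$596000
  Exemption: 20% × (R$596000 − R$363000) = R$46600 ≥ R$28000, so the exemption is fully phased out
  Base: R$596000 − R$0 = R$596000
  R$596000 × 11% = R$65560

R$65560 > R$49110, so the shadow minimum tax is the binding amount.

R$65560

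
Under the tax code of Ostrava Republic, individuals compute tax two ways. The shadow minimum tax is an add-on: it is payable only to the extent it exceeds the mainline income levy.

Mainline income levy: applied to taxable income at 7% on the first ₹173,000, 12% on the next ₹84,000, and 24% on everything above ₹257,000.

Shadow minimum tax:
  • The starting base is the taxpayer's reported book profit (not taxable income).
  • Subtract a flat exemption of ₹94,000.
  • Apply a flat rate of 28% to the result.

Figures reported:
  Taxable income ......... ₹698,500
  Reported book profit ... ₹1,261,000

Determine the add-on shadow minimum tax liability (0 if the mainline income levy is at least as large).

Shadow minimum tax:
  Base (reported book profit): ₹1,261,000
  Less exemption ₹94,000 → base ₹1,167,000
  ₹1,167,000 × 28% = ₹326,760

Mainline income levy:
  ₹173,000 × 7% = ₹12,110
  ₹84,000 × 12% = ₹10,080
  ₹441,500 × 24% = ₹105,960
  → ₹128,150

Excess of shadow minimum tax over mainline income levy: ₹326,760 − ₹128,150 = ₹198,610.

₹198,610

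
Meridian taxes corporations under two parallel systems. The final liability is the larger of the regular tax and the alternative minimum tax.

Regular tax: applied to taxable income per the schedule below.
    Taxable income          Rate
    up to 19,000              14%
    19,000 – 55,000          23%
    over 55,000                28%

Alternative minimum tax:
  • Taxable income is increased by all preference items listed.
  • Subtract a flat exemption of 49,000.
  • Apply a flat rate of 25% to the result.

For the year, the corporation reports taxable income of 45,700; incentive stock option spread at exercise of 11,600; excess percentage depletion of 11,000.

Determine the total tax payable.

Regular tax:
  19,000 × 14% = 2,660
  26,700 × 23% = 6,141
  → 8,801

Alternative minimum tax:
  Adjusted income: 45,700 + 11,600 + 11,000 = 68,300
  Less exemption 49,000 → base 19,300
  19,300 × 25% = 4,825

8,801 > 4,825, so the regular tax governs.

8,801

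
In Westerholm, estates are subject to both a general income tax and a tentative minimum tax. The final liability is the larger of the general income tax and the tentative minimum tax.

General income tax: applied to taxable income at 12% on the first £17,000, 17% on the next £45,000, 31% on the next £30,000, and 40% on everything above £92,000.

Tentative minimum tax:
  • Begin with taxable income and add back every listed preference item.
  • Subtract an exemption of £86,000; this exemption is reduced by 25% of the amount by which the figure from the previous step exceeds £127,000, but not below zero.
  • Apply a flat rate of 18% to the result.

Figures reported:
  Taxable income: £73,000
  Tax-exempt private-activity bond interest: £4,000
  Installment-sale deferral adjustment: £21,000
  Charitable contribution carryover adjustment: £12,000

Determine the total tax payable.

Tentative minimum tax:
  Adjusted income: £73,000 + £4,000 + £21,000 + £12,000 = £110,000
  Exemption: £110,000 ≤ £127,000, so full £86,000 applies
  Base: £110,000 − £86,000 = £24,000
  £24,000 × 18% = £4,320

General income tax:
  £17,000 × 12% = £2,040
  £45,000 × 17% = £7,650
  £11,000 × 31% = £3,410
  → £13,100

£13,100 > £4,320, so the general income tax governs.

£13,100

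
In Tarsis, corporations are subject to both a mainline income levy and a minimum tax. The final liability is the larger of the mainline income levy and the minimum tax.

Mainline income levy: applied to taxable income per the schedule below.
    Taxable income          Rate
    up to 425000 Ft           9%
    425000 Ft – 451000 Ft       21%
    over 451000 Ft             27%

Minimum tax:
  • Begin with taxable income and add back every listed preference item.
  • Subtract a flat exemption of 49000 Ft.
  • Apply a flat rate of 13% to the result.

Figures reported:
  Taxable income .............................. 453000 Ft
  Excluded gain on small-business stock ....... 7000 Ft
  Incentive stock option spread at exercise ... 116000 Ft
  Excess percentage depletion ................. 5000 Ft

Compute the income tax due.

69160 Ft

Mainline income levy:
  425000 Ft × 9% = 38250 Ft
  26000 Ft × 21% = 5460 Ft
  2000 Ft × 27% = 540 Ft
  → 44250 Ft

Minimum tax:
  Adjusted income: 453000 Ft + 7000 Ft + 116000 Ft + 5000 Ft = 581000 Ft
  Less exemption 49000 Ft → base 532000 Ft
  532000 Ft × 13% = 69160 Ft

69160 Ft > 44250 Ft, so the minimum tax is the binding amount.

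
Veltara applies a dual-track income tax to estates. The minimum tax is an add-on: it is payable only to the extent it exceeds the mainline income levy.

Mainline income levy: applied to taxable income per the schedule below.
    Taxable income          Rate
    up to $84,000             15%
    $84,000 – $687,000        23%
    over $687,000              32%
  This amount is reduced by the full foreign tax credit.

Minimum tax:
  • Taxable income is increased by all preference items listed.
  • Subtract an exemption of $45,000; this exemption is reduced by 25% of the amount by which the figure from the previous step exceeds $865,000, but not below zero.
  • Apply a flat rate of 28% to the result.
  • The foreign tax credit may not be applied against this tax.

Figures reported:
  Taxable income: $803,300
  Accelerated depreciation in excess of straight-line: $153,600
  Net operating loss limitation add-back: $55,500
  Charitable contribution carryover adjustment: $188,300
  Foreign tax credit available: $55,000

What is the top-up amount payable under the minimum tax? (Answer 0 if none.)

$202,690

Minimum tax:
  Adjusted income: $803,300 + $153,600 + $55,500 + $188,300 = $1,200,700
  Exemption: 25% × ($1,200,700 − $865,000) = $83,925 ≥ $45,000, so the exemption is fully phased out
  Base: $1,200,700 − $0 = $1,200,700
  $1,200,700 × 28% = $336,196

Mainline income levy:
  $84,000 × 15% = $12,600
  $603,000 × 23% = $138,690
  $116,300 × 32% = $37,216
  → $188,506
  Less foreign tax credit $55,000 → $133,506

Excess of minimum tax over mainline income levy: $336,196 − $133,506 = $202,690.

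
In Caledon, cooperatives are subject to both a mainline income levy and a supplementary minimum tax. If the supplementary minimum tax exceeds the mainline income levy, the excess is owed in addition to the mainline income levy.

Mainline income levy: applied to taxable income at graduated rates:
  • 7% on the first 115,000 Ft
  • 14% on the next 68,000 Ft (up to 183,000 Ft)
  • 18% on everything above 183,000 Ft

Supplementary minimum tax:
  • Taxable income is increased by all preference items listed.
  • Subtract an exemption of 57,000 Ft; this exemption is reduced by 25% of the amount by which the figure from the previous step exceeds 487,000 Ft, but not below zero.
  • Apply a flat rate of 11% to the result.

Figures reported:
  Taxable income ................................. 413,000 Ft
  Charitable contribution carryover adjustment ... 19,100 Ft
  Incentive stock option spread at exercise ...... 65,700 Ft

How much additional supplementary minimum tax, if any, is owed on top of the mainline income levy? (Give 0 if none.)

Mainline income levy:
  115,000 Ft × 7% = 8,050 Ft
  68,000 Ft × 14% = 9,520 Ft
  230,000 Ft × 18% = 41,400 Ft
  → 58,970 Ft

Supplementary minimum tax:
  Adjusted income: 413,000 Ft + 19,100 Ft + 65,700 Ft = 497,800 Ft
  Exemption: 57,000 Ft − 25% × (497,800 Ft − 487,000 Ft) = 57,000 Ft − 2,700 Ft = 54,300 Ft
  Base: 497,800 Ft − 54,300 Ft = 443,500 Ft
  443,500 Ft × 11% = 48,785 Ft

48,785 Ft ≤ 58,970 Ft, so no add-on is due.

0 Ft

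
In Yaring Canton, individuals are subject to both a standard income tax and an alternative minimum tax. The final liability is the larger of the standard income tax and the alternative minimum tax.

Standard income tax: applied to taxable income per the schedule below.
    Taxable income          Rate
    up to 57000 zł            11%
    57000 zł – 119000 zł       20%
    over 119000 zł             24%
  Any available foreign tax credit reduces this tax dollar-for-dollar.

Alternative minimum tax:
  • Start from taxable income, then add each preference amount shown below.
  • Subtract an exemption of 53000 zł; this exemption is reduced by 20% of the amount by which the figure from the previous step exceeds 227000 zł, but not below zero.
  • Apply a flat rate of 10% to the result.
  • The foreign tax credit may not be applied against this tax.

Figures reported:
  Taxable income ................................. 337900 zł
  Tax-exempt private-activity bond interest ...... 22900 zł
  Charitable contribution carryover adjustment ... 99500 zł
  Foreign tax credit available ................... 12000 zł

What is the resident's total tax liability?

Standard income tax:
  57000 zł × 11% = 6270 zł
  62000 zł × 20% = 12400 zł
  218900 zł × 24% = 52536 zł
  → 71206 zł
  Less foreign tax credit 12000 zł → 59206 zł

Alternative minimum tax:
  Adjusted income: 337900 zł + 22900 zł + 99500 zł = 460300 zł
  Exemption: 53000 zł − 20% × (460300 zł − 227000 zł) = 53000 zł − 46660 zł = 6340 zł
  Base: 460300 zł − 6340 zł = 453960 zł
  453960 zł × 10% = 45396 zł

59206 zł > 45396 zł, so the standard income tax governs.

59206 zł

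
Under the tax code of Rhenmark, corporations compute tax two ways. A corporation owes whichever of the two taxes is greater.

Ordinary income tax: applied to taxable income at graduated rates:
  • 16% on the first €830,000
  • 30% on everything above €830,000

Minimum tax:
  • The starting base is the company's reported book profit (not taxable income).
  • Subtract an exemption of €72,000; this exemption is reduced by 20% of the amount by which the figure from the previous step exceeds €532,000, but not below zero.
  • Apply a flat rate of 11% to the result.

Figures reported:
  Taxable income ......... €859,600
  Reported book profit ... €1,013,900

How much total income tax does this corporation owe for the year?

€141,680

Ordinary income tax:
  €830,000 × 16% = €132,800
  €29,600 × 30% = €8,880
  → €141,680

Minimum tax:
  Base (reported book profit): €1,013,900
  Exemption: 20% × (€1,013,900 − €532,000) = €96,380 ≥ €72,000, so the exemption is fully phased out
  Base: €1,013,900 − €0 = €1,013,900
  €1,013,900 × 11% = €111,529

€141,680 > €111,529, so the ordinary income tax governs.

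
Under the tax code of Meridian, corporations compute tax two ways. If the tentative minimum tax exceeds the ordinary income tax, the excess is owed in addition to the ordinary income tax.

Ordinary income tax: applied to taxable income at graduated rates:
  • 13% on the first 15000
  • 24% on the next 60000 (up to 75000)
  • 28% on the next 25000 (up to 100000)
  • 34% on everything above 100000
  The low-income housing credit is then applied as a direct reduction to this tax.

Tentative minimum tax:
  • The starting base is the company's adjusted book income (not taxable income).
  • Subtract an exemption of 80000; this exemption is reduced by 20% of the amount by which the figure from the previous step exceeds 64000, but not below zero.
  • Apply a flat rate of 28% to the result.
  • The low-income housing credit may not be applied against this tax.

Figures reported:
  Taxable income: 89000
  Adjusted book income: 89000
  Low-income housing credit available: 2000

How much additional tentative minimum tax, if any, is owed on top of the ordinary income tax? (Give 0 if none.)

Tentative minimum tax:
  Base (adjusted book income): 89000
  Exemption: 80000 − 20% × (89000 − 64000) = 80000 − 5000 = 75000
  Base: 89000 − 75000 = 14000
  14000 × 28% = 3920

Ordinary income tax:
  15000 × 13% = 1950
  60000 × 24% = 14400
  14000 × 28% = 3920
  → 20270
  Less low-income housing credit 2000 → 18270

3920 ≤ 18270, so no add-on is due.

0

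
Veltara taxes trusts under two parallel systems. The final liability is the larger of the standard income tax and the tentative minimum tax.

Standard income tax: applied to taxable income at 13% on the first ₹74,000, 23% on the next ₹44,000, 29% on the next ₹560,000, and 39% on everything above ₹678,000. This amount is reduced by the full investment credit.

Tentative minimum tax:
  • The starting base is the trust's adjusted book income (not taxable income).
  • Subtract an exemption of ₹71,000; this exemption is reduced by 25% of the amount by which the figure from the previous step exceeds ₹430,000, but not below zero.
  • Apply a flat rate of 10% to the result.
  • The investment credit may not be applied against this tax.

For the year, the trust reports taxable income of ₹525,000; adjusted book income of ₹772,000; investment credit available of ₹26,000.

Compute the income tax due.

Standard income tax:
  ₹74,000 × 13% = ₹9,620
  ₹44,000 × 23% = ₹10,120
  ₹407,000 × 29% = ₹118,030
  → ₹137,770
  Less investment credit ₹26,000 → ₹111,770

Tentative minimum tax:
  Base (adjusted book income): ₹772,000
  Exemption: 25% × (₹772,000 − ₹430,000) = ₹85,500 ≥ ₹71,000, so the exemption is fully phased out
  Base: ₹772,000 − ₹0 = ₹772,000
  ₹772,000 × 10% = ₹77,200

₹111,770 > ₹77,200, so the standard income tax governs.

₹111,770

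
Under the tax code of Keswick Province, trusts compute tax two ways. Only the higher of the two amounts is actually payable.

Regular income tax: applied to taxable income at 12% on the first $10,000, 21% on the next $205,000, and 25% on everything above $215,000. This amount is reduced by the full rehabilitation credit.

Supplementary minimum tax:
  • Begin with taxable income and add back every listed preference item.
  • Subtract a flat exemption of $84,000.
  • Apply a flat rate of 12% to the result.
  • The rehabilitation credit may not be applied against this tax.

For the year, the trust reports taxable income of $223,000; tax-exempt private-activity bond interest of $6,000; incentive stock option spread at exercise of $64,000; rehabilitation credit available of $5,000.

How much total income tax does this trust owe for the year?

Supplementary minimum tax:
  Adjusted income: $223,000 + $6,000 + $64,000 = $293,000
  Less exemption $84,000 → base $209,000
  $209,000 × 12% = $25,080

Regular income tax:
  $10,000 × 12% = $1,200
  $205,000 × 21% = $43,050
  $8,000 × 25% = $2,000
  → $46,250
  Less rehabilitation credit $5,000 → $41,250

$41,250 > $25,080, so the regular income tax governs.

$41,250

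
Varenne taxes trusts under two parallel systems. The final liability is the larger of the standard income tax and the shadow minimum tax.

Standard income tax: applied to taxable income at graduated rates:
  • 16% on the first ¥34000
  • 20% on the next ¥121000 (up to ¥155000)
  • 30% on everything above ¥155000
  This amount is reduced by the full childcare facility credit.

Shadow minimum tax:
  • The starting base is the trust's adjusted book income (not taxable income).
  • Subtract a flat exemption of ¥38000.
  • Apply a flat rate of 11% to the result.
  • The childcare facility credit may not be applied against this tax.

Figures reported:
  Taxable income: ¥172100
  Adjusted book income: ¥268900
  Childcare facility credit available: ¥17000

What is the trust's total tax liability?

¥25399

Shadow minimum tax:
  Base (adjusted book income): ¥268900
  Less exemption ¥38000 → base ¥230900
  ¥230900 × 11% = ¥25399

Standard income tax:
  ¥34000 × 16% = ¥5440
  ¥121000 × 20% = ¥24200
  ¥17100 × 30% = ¥5130
  → ¥34770
  Less childcare facility credit ¥17000 → ¥17770

¥25399 > ¥17770, so the shadow minimum tax is the binding amount.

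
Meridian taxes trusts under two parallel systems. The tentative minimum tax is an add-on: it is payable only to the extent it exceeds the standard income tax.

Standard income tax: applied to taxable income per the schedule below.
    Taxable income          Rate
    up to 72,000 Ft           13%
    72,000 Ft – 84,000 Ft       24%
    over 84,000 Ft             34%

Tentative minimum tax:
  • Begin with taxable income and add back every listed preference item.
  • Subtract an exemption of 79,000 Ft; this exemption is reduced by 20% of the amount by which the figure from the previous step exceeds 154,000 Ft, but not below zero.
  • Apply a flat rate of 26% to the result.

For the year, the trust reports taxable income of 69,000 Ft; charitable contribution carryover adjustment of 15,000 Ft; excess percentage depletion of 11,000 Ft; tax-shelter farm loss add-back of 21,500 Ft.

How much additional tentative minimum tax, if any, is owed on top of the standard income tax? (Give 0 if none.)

Tentative minimum tax:
  Adjusted income: 69,000 Ft + 15,000 Ft + 11,000 Ft + 21,500 Ft = 116,500 Ft
  Exemption: 116,500 Ft ≤ 154,000 Ft, so full 79,000 Ft applies
  Base: 116,500 Ft − 79,000 Ft = 37,500 Ft
  37,500 Ft × 26% = 9,750 Ft

Standard income tax:
  69,000 Ft × 13% = 8,970 Ft

Excess of tentative minimum tax over standard income tax: 9,750 Ft − 8,970 Ft = 780 Ft.

780 Ft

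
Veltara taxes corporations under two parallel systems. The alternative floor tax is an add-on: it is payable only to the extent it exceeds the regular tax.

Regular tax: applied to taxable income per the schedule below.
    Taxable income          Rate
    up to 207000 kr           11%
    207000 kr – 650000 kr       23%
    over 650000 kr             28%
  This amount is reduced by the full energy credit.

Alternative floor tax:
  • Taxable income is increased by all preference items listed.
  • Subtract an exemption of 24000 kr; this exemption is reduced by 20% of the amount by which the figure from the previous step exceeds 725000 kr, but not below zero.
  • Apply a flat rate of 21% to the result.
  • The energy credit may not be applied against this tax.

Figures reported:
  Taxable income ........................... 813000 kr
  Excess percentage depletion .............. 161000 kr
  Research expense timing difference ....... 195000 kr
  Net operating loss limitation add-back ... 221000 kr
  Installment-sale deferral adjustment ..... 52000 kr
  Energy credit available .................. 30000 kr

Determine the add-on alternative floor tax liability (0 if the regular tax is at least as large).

162520 kr

Alternative floor tax:
  Adjusted income: 813000 kr + 161000 kr + 195000 kr + 221000 kr + 52000 kr = 1442000 kr
  Exemption: 20% × (1442000 kr − 725000 kr) = 143400 kr ≥ 24000 kr, so the exemption is fully phased out
  Base: 1442000 kr − 0 kr = 1442000 kr
  1442000 kr × 21% = 302820 kr

Regular tax:
  207000 kr × 11% = 22770 kr
  443000 kr × 23% = 101890 kr
  163000 kr × 28% = 45640 kr
  → 170300 kr
  Less energy credit 30000 kr → 140300 kr

Excess of alternative floor tax over regular tax: 302820 kr − 140300 kr = 162520 kr.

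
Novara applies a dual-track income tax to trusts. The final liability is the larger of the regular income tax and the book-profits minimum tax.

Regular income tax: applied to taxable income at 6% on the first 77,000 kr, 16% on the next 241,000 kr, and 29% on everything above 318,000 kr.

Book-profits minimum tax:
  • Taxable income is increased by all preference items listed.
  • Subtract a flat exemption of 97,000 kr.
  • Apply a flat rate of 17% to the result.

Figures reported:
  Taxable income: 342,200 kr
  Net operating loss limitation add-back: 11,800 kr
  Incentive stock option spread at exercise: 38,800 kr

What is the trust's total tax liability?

Book-profits minimum tax:
  Adjusted income: 342,200 kr + 11,800 kr + 38,800 kr = 392,800 kr
  Less exemption 97,000 kr → base 295,800 kr
  295,800 kr × 17% = 50,286 kr

Regular income tax:
  77,000 kr × 6% = 4,620 kr
  241,000 kr × 16% = 38,560 kr
  24,200 kr × 29% = 7,018 kr
  → 50,198 kr

50,286 kr > 50,198 kr, so the book-profits minimum tax is the binding amount.

50,286 kr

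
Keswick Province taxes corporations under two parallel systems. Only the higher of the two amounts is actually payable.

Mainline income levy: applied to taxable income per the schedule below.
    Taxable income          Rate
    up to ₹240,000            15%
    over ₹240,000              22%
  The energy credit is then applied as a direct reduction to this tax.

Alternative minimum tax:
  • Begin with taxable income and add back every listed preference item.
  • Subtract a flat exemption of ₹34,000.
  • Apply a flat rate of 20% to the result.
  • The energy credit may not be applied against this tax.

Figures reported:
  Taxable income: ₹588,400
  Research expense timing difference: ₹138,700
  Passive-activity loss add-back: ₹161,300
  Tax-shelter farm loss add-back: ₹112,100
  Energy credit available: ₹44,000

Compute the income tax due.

₹193,300

Mainline income levy:
  ₹240,000 × 15% = ₹36,000
  ₹348,400 × 22% = ₹76,648
  → ₹112,648
  Less energy credit ₹44,000 → ₹68,648

Alternative minimum tax:
  Adjusted income: ₹588,400 + ₹138,700 + ₹161,300 + ₹112,100 = ₹1,000,500
  Less exemption ₹34,000 → base ₹966,500
  ₹966,500 × 20% = ₹193,300

₹193,300 > ₹68,648, so the alternative minimum tax is the binding amount.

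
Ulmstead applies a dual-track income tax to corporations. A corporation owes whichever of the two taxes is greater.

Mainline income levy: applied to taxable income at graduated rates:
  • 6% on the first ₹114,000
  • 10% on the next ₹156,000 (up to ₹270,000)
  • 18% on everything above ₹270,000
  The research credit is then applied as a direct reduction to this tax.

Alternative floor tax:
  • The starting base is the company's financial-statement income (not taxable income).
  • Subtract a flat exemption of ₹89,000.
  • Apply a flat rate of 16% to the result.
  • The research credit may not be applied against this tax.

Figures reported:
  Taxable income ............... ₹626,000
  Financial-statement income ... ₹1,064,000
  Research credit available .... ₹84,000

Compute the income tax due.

Alternative floor tax:
  Base (financial-statement income): ₹1,064,000
  Less exemption ₹89,000 → base ₹975,000
  ₹975,000 × 16% = ₹156,000

Mainline income levy:
  ₹114,000 × 6% = ₹6,840
  ₹156,000 × 10% = ₹15,600
  ₹356,000 × 18% = ₹64,080
  → ₹86,520
  Less research credit ₹84,000 → ₹2,520

₹156,000 > ₹2,520, so the alternative floor tax is the binding amount.

₹156,000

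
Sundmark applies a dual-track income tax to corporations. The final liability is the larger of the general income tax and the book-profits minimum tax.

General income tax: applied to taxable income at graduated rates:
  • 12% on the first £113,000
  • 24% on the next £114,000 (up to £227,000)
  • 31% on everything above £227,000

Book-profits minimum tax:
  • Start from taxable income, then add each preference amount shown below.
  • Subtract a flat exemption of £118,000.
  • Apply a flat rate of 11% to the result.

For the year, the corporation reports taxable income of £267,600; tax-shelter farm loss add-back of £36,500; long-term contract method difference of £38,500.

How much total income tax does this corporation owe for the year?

Book-profits minimum tax:
  Adjusted income: £267,600 + £36,500 + £38,500 = £342,600
  Less exemption £118,000 → base £224,600
  £224,600 × 11% = £24,706

General income tax:
  £113,000 × 12% = £13,560
  £114,000 × 24% = £27,360
  £40,600 × 31% = £12,586
  → £53,506

£53,506 > £24,706, so the general income tax governs.

£53,506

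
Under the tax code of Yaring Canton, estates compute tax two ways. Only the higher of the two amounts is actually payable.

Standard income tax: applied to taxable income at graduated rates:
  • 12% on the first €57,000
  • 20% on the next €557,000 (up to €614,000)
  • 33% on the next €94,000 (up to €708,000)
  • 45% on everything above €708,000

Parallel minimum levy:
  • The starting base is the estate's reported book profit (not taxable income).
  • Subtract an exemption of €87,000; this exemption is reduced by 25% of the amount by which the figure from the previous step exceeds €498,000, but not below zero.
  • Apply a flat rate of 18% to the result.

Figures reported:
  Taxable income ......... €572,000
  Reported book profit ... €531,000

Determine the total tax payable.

Parallel minimum levy:
  Base (reported book profit): €531,000
  Exemption: €87,000 − 25% × (€531,000 − €498,000) = €87,000 − €8,250 = €78,750
  Base: €531,000 − €78,750 = €452,250
  €452,250 × 18% = €81,405

Standard income tax:
  €57,000 × 12% = €6,840
  €515,000 × 20% = €103,000
  → €109,840

€109,840 > €81,405, so the standard income tax governs.

€109,840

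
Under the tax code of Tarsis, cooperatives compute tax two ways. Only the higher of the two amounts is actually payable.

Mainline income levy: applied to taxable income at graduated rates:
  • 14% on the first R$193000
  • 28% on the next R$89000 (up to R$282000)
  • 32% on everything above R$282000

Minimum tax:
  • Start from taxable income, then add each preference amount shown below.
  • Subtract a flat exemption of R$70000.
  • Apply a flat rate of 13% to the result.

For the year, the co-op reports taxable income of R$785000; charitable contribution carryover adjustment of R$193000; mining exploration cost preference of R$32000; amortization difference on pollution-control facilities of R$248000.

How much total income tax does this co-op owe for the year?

Minimum tax:
  Adjusted income: R$785000 + R$193000 + R$32000 + R$248000 = R$1258000
  Less exemption R$70000 → base R$1188000
  R$1188000 × 13% = R$154440

Mainline income levy:
  R$193000 × 14% = R$27020
  R$89000 × 28% = R$24920
  R$503000 × 32% = R$160960
  → R$212900

R$212900 > R$154440, so the mainline income levy governs.

R$212900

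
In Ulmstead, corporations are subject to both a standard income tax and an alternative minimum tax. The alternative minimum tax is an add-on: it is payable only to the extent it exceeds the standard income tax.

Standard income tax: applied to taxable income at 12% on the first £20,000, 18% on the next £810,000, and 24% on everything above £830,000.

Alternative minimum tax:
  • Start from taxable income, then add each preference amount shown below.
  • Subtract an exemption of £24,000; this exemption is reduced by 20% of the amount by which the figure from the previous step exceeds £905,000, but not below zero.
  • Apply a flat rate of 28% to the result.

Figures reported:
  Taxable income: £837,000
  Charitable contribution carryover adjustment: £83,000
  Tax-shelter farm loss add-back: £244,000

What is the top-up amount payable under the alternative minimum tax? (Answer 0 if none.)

Standard income tax:
  £20,000 × 12% = £2,400
  £810,000 × 18% = £145,800
  £7,000 × 24% = £1,680
  → £149,880

Alternative minimum tax:
  Adjusted income: £837,000 + £83,000 + £244,000 = £1,164,000
  Exemption: 20% × (£1,164,000 − £905,000) = £51,800 ≥ £24,000, so the exemption is fully phased out
  Base: £1,164,000 − £0 = £1,164,000
  £1,164,000 × 28% = £325,920

Excess of alternative minimum tax over standard income tax: £325,920 − £149,880 = £176,040.

£176,040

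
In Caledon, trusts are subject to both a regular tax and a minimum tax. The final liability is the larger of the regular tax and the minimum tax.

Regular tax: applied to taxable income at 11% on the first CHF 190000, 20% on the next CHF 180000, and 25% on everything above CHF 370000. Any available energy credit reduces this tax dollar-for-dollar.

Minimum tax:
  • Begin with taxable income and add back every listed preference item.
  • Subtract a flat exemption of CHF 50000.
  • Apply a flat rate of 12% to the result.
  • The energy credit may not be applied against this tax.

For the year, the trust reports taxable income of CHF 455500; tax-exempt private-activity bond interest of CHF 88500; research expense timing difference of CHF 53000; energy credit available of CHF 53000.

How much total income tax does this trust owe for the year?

Minimum tax:
  Adjusted income: CHF 455500 + CHF 88500 + CHF 53000 = CHF 597000
  Less exemption CHF 50000 → base CHF 547000
  CHF 547000 × 12% = CHF 65640

Regular tax:
  CHF 190000 × 11% = CHF 20900
  CHF 180000 × 20% = CHF 36000
  CHF 85500 × 25% = CHF 21375
  → CHF 78275
  Less energy credit CHF 53000 → CHF 25275

CHF 65640 > CHF 25275, so the minimum tax is the binding amount.

CHF 65640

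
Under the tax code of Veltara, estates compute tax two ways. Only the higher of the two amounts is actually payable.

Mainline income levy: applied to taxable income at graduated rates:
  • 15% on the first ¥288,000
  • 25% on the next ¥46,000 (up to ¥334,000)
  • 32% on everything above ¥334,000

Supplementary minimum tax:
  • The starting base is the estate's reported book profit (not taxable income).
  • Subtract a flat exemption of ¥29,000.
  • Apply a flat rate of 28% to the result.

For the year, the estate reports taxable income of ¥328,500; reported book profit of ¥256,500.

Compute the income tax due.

Mainline income levy:
  ¥288,000 × 15% = ¥43,200
  ¥40,500 × 25% = ¥10,125
  → ¥53,325

Supplementary minimum tax:
  Base (reported book profit): ¥256,500
  Less exemption ¥29,000 → base ¥227,500
  ¥227,500 × 28% = ¥63,700

¥63,700 > ¥53,325, so the supplementary minimum tax is the binding amount.

¥63,700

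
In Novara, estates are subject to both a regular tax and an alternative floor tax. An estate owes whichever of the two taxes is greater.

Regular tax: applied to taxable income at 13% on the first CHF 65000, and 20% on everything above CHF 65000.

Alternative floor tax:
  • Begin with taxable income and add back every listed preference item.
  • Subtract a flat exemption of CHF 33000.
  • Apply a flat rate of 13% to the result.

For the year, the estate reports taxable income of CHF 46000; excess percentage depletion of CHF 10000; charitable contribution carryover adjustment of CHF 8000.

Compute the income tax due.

Alternative floor tax:
  Adjusted income: CHF 46000 + CHF 10000 + CHF 8000 = CHF 64000
  Less exemption CHF 33000 → base CHF 31000
  CHF 31000 × 13% = CHF 4030

Regular tax:
  CHF 46000 × 13% = CHF 5980

CHF 5980 > CHF 4030, so the regular tax governs.

CHF 5980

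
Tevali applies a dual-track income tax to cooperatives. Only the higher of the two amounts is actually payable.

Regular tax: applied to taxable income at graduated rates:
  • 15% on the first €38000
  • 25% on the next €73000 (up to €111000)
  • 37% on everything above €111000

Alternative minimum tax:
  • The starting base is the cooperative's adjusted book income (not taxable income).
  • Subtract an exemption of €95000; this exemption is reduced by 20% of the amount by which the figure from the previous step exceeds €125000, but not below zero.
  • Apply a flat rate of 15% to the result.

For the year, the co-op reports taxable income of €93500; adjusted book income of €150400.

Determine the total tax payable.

Regular tax:
  €38000 × 15% = €5700
  €55500 × 25% = €13875
  → €19575

Alternative minimum tax:
  Base (adjusted book income): €150400
  Exemption: €95000 − 20% × (€150400 − €125000) = €95000 − €5080 = €89920
  Base: €150400 − €89920 = €60480
  €60480 × 15% = €9072

€19575 > €9072, so the regular tax governs.

€19575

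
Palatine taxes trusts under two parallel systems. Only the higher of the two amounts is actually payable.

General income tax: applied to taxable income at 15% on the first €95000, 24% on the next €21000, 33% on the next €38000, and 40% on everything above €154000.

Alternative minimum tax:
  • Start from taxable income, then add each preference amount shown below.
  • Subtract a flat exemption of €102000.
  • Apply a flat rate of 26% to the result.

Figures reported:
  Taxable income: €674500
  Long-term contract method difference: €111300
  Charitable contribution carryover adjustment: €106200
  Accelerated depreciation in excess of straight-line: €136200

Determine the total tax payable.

€240812

General income tax:
  €95000 × 15% = €14250
  €21000 × 24% = €5040
  €38000 × 33% = €12540
  €520500 × 40% = €208200
  → €240030

Alternative minimum tax:
  Adjusted income: €674500 + €111300 + €106200 + €136200 = €1028200
  Less exemption €102000 → base €926200
  €926200 × 26% = €240812

€240812 > €240030, so the alternative minimum tax is the binding amount.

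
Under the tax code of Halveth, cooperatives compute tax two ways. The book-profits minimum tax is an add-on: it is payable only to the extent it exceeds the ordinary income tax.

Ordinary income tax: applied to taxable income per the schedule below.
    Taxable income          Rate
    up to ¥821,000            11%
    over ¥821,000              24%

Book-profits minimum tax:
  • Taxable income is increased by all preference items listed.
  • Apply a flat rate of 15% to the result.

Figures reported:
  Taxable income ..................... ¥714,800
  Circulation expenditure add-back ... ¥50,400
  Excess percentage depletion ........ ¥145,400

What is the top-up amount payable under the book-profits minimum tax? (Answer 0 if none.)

¥57,962

Book-profits minimum tax:
  Adjusted income: ¥714,800 + ¥50,400 + ¥145,400 = ¥910,600
  ¥910,600 × 15% = ¥136,590

Ordinary income tax:
  ¥714,800 × 11% = ¥78,628

Excess of book-profits minimum tax over ordinary income tax: ¥136,590 − ¥78,628 = ¥57,962.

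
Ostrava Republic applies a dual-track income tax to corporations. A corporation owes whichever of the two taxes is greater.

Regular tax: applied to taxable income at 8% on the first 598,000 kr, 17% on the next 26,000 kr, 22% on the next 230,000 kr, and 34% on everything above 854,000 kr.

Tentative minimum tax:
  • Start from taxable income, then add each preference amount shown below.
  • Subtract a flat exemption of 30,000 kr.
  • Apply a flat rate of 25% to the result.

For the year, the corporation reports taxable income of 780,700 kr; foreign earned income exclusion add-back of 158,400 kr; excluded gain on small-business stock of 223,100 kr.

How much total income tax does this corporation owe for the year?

283,050 kr

Tentative minimum tax:
  Adjusted income: 780,700 kr + 158,400 kr + 223,100 kr = 1,162,200 kr
  Less exemption 30,000 kr → base 1,132,200 kr
  1,132,200 kr × 25% = 283,050 kr

Regular tax:
  598,000 kr × 8% = 47,840 kr
  26,000 kr × 17% = 4,420 kr
  156,700 kr × 22% = 34,474 kr
  → 86,734 kr

283,050 kr > 86,734 kr, so the tentative minimum tax is the binding amount.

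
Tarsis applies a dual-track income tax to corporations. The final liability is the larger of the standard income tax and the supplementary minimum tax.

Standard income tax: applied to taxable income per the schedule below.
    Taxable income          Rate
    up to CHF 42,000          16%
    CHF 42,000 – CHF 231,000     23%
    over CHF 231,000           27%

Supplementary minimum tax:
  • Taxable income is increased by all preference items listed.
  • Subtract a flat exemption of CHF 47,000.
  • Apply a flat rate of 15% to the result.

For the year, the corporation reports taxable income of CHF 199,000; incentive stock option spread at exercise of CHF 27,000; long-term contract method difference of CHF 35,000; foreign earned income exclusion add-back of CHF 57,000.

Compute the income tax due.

Supplementary minimum tax:
  Adjusted income: CHF 199,000 + CHF 27,000 + CHF 35,000 + CHF 57,000 = CHF 318,000
  Less exemption CHF 47,000 → base CHF 271,000
  CHF 271,000 × 15% = CHF 40,650

Standard income tax:
  CHF 42,000 × 16% = CHF 6,720
  CHF 157,000 × 23% = CHF 36,110
  → CHF 42,830

CHF 42,830 > CHF 40,650, so the standard income tax governs.

CHF 42,830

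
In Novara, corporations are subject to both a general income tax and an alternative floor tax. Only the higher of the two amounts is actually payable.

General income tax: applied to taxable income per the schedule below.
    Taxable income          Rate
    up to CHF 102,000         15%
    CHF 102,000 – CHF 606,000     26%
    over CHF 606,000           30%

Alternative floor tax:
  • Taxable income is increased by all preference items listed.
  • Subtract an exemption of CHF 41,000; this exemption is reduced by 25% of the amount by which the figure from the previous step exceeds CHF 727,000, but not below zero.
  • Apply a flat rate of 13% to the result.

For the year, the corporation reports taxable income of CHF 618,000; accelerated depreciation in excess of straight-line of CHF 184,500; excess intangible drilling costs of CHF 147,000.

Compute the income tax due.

CHF 149,940

General income tax:
  CHF 102,000 × 15% = CHF 15,300
  CHF 504,000 × 26% = CHF 131,040
  CHF 12,000 × 30% = CHF 3,600
  → CHF 149,940

Alternative floor tax:
  Adjusted income: CHF 618,000 + CHF 184,500 + CHF 147,000 = CHF 949,500
  Exemption: 25% × (CHF 949,500 − CHF 727,000) = CHF 55,625 ≥ CHF 41,000, so the exemption is fully phased out
  Base: CHF 949,500 − CHF 0 = CHF 949,500
  CHF 949,500 × 13% = CHF 123,435

CHF 149,940 > CHF 123,435, so the general income tax governs.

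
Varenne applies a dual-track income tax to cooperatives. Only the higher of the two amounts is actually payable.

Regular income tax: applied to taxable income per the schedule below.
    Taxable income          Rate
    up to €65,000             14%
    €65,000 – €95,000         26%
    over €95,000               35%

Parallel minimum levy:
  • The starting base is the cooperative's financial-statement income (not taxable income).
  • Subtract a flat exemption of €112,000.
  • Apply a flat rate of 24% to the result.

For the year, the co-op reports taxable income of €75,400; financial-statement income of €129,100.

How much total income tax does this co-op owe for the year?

Parallel minimum levy:
  Base (financial-statement income): €129,100
  Less exemption €112,000 → base €17,100
  €17,100 × 24% = €4,104

Regular income tax:
  €65,000 × 14% = €9,100
  €10,400 × 26% = €2,704
  → €11,804

€11,804 > €4,104, so the regular income tax governs.

€11,804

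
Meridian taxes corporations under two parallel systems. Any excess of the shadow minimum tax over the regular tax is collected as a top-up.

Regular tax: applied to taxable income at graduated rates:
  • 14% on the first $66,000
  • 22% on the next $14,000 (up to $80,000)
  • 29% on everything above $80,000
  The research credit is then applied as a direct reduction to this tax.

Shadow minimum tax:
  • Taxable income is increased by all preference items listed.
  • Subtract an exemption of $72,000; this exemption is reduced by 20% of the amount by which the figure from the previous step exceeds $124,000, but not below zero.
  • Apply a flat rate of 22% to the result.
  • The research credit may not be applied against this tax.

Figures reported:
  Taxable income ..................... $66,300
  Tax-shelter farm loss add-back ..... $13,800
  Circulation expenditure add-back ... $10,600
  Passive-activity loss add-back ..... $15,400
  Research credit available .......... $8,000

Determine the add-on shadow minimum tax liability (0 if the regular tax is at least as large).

Regular tax:
  $66,000 × 14% = $9,240
  $300 × 22% = $66
  → $9,306
  Less research credit $8,000 → $1,306

Shadow minimum tax:
  Adjusted income: $66,300 + $13,800 + $10,600 + $15,400 = $106,100
  Exemption: $106,100 ≤ $124,000, so full $72,000 applies
  Base: $106,100 − $72,000 = $34,100
  $34,100 × 22% = $7,502

Excess of shadow minimum tax over regular tax: $7,502 − $1,306 = $6,196.

$6,196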